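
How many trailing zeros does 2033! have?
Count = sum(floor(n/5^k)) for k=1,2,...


floor(2033/5) = 406
floor(2033/25) = 81
floor(2033/125) = 16
floor(2033/625) = 3
Total = 506

506 trailing zeros


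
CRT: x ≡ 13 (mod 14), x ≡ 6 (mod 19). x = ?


M = 14*19 = 266
M1 = M/14 = 19, M2 = M/19 = 14
M1^(-1) mod 14 = 3, M2^(-1) mod 19 = 15
x = 13*19*3 + 6*14*15 = 2001
2001 mod 266 = 139
Check: 139 mod 14 = 13 ✓, 139 mod 19 = 6 ✓

x ≡ 139 (mod 266)


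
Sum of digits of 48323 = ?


4 + 8 + 3 + 2 + 3 = 20


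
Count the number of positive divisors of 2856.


2856 = 2^3 × 3^1 × 7^1 × 17^1
d(2856) = (3+1) × (1+1) × (1+1) × (1+1) = 32

32 divisors


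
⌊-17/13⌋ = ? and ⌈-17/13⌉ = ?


-17/13 = -1.3077
floor = -2
ceil = -1

floor = -2, ceil = -1


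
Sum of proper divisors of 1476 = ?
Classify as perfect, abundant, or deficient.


Proper divisors: 1, 2, 3, 4, 6, 9, 12, 18, 36, 41, 82, 123, 164, 246, 369, 492, 738
Sum = 1 + 2 + 3 + 4 + 6 + 9 + 12 + 18 + 36 + 41 + 82 + 123 + 164 + 246 + 369 + 492 + 738 = 2346
2346 > 1476 → abundant

s(1476) = 2346 (abundant)


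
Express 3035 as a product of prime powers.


3035 / 5 = 607
607 / 607 = 1
3035 = 5 × 607


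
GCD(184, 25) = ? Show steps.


184 = 7 * 25 + 9
25 = 2 * 9 + 7
9 = 1 * 7 + 2
7 = 3 * 2 + 1
2 = 2 * 1 + 0
GCD = 1


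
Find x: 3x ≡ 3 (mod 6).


GCD(3, 6) = 3 divides 3
Divide: 1x ≡ 1 (mod 2)
x ≡ 1 (mod 2)


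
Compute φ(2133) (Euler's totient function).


2133 = 3^3 × 79
Prime factors: 3, 79
φ(2133) = 2133 × (1-1/3) × (1-1/79)
= 2133 × 2/3 × 78/79 = 1404

φ(2133) = 1404


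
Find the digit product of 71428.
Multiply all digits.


7 × 1 × 4 × 2 × 8 = 448


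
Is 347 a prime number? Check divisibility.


Check divisors up to sqrt(347) = 18.6279
No divisors found.
347 is prime.

Yes, 347 is prime


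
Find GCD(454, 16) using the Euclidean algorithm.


454 = 28 * 16 + 6
16 = 2 * 6 + 4
6 = 1 * 4 + 2
4 = 2 * 2 + 0
GCD = 2


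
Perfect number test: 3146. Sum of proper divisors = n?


Proper divisors of 3146: 1, 2, 11, 13, 22, 26, 121, 143, 242, 286, 1573
Sum = 1 + 2 + 11 + 13 + 22 + 26 + 121 + 143 + 242 + 286 + 1573 = 2440

No, 3146 is not perfect (2440 ≠ 3146)


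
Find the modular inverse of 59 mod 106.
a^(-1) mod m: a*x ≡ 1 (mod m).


Use the extended Euclidean algorithm on (106, 59); each row r = 106*s + 59*t:
r=106, s=1, t=0
r=59, s=0, t=1
q=1: r=47, s=1, t=-1   [106*(1) + 59*(-1) = 47]
q=1: r=12, s=-1, t=2   [106*(-1) + 59*(2) = 12]
q=3: r=11, s=4, t=-7   [106*(4) + 59*(-7) = 11]
q=1: r=1, s=-5, t=9   [106*(-5) + 59*(9) = 1]
q=11: r=0, s=59, t=-106   [106*(59) + 59*(-106) = 0]
GCD = 1 with t = 9, so 59*(9) ≡ 1 (mod 106)
Inverse = 9 mod 106 = 9
Check: 59 * 9 = 531 ≡ 1 (mod 106)

59^(-1) ≡ 9 (mod 106)


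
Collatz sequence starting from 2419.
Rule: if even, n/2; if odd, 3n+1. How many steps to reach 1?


2419 → 7258 → 3629 → 10888 → 5444 → 2722 → 1361 → 4084 → 2042 → 1021 → 3064 → 1532 → 766 → 383 → 1150 → 575 → 1726 → 863 → 2590 → 1295 → 3886 → 1943 → 5830 → 2915 → 8746 → 4373 → 13120 → 6560 → 3280 → 1640 → 820 → 410 → 205 → 616 → 308 → 154 → 77 → 232 → 116 → 58 → 29 → 88 → 44 → 22 → 11 → 34 → 17 → 52 → 26 → 13 → 40 → 20 → 10 → 5 → 16 → 8 → 4 → 2 → 1
Total steps = 58

58 steps


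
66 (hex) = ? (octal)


66 (base 16) = 102 (decimal)
102 (decimal) = 146 (base 8)


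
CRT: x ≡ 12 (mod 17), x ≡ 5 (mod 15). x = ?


M = 17*15 = 255
M1 = M/17 = 15, M2 = M/15 = 17
M1^(-1) mod 17 = 8, M2^(-1) mod 15 = 8
x = 12*15*8 + 5*17*8 = 2120
2120 mod 255 = 80
Check: 80 mod 17 = 12 ✓, 80 mod 15 = 5 ✓

x ≡ 80 (mod 255)


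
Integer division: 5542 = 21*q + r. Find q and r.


5542 = 21 * 263 + 19
Check: 5523 + 19 = 5542

q = 263, r = 19


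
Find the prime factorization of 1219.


1219 / 23 = 53
53 / 53 = 1
1219 = 23 × 53


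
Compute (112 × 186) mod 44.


112 × 186 = 20832
20832 mod 44 = 20


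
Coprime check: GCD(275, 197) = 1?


Euclidean algorithm:
275 = 1 * 197 + 78
197 = 2 * 78 + 41
78 = 1 * 41 + 37
41 = 1 * 37 + 4
37 = 9 * 4 + 1
4 = 4 * 1 + 0
GCD(275, 197) = 1

Yes, coprime (GCD = 1)


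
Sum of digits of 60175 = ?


6 + 0 + 1 + 7 + 5 = 19


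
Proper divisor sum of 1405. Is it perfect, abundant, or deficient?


Proper divisors: 1, 5, 281
Sum = 1 + 5 + 281 = 287
287 < 1405 → deficient

s(1405) = 287 (deficient)


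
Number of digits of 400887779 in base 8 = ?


400887779 in base 8 = 2771207743
Number of digits = 10

10 digits (base 8)


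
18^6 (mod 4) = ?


18^1 mod 4 = 2
18^2 mod 4 = 0
18^3 mod 4 = 0
18^4 mod 4 = 0
18^5 mod 4 = 0
18^6 mod 4 = 0


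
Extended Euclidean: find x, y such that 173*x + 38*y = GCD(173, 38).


Tabular extended Euclidean (each row: r = 173*s + 38*t):
r=173, s=1, t=0
r=38, s=0, t=1
q=4: r=21, s=1, t=-4   [173*(1) + 38*(-4) = 21]
q=1: r=17, s=-1, t=5   [173*(-1) + 38*(5) = 17]
q=1: r=4, s=2, t=-9   [173*(2) + 38*(-9) = 4]
q=4: r=1, s=-9, t=41   [173*(-9) + 38*(41) = 1]
q=4: r=0, s=38, t=-173   [173*(38) + 38*(-173) = 0]
GCD = 1; from the row with r=1: x=-9, y=41
Check: 173*(-9) + 38*(41) = -1557 + 1558 = 1

GCD = 1, x = -9, y = 41


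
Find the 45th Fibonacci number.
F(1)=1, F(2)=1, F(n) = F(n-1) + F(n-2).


Sequence: 1, 1, 2, 3, 5, 8, 13, 21, 34, 55, 89, 144, 233, 377, 610, 987, 1597, 2584, 4181, 6765, 10946, 17711, 28657, 46368, 75025, 121393, 196418, 317811, 514229, 832040, 1346269, 2178309, 3524578, 5702887, 9227465, 14930352, 24157817, 39088169, 63245986, 102334155, 165580141, 267914296, 433494437, 701408733, 1134903170
F(45) = 1134903170


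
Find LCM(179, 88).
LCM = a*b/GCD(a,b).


GCD(179, 88) = 1
LCM = 179*88/1 = 15752/1 = 15752

LCM = 15752


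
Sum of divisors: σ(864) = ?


Divisors of 864: 1, 2, 3, 4, 6, 8, 9, 12, 16, 18, 24, 27, 32, 36, 48, 54, 72, 96, 108, 144, 216, 288, 432, 864
Sum = 1 + 2 + 3 + 4 + 6 + 8 + 9 + 12 + 16 + 18 + 24 + 27 + 32 + 36 + 48 + 54 + 72 + 96 + 108 + 144 + 216 + 288 + 432 + 864 = 2520

σ(864) = 2520


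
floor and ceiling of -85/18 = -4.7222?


-85/18 = -4.7222
floor = -5
ceil = -4

floor = -5, ceil = -4


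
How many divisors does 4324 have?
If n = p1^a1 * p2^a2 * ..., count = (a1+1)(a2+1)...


4324 = 2^2 × 23^1 × 47^1
d(4324) = (2+1) × (1+1) × (1+1) = 12

12 divisors


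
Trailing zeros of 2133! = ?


floor(2133/5) = 426
floor(2133/25) = 85
floor(2133/125) = 17
floor(2133/625) = 3
Total = 531

531 trailing zeros


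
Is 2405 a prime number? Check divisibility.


2405 / 5 = 481 (exact division)
2405 is NOT prime.

No, 2405 is not prime


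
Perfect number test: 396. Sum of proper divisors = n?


Proper divisors of 396: 1, 2, 3, 4, 6, 9, 11, 12, 18, 22, 33, 36, 44, 66, 99, 132, 198
Sum = 1 + 2 + 3 + 4 + 6 + 9 + 11 + 12 + 18 + 22 + 33 + 36 + 44 + 66 + 99 + 132 + 198 = 696

No, 396 is not perfect (696 ≠ 396)


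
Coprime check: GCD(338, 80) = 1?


Euclidean algorithm:
338 = 4 * 80 + 18
80 = 4 * 18 + 8
18 = 2 * 8 + 2
8 = 4 * 2 + 0
GCD(338, 80) = 2

No, not coprime (GCD = 2)


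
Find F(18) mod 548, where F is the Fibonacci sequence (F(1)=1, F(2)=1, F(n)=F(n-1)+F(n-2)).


F(k) mod 548 for k=1..18:
1, 1, 2, 3, 5, 8, 13, 21, 34, 55, 89, 144, 233, 377, 62, 439, 501, 392
F(18) mod 548 = 392


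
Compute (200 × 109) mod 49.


200 × 109 = 21800
21800 mod 49 = 44


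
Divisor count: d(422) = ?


422 = 2^1 × 211^1
d(422) = (1+1) × (1+1) = 4

4 divisors


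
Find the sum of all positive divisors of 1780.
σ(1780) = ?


Divisors of 1780: 1, 2, 4, 5, 10, 20, 89, 178, 356, 445, 890, 1780
Sum = 1 + 2 + 4 + 5 + 10 + 20 + 89 + 178 + 356 + 445 + 890 + 1780 = 3780

σ(1780) = 3780


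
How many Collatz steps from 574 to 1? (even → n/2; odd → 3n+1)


574 → 287 → 862 → 431 → 1294 → 647 → 1942 → 971 → 2914 → 1457 → 4372 → 2186 → 1093 → 3280 → 1640 → 820 → 410 → 205 → 616 → 308 → 154 → 77 → 232 → 116 → 58 → 29 → 88 → 44 → 22 → 11 → 34 → 17 → 52 → 26 → 13 → 40 → 20 → 10 → 5 → 16 → 8 → 4 → 2 → 1
Total steps = 43

43 steps


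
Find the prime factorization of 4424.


4424 / 2 = 2212
2212 / 2 = 1106
1106 / 2 = 553
553 / 7 = 79
79 / 79 = 1
4424 = 2^3 × 7 × 79


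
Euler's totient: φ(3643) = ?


3643 = 3643
Prime factors: 3643
φ(3643) = 3643 × (1-1/3643)
= 3643 × 3642/3643 = 3642

φ(3643) = 3642


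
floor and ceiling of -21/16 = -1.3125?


-21/16 = -1.3125
floor = -2
ceil = -1

floor = -2, ceil = -1


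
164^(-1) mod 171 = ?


Use the extended Euclidean algorithm on (171, 164); each row r = 171*s + 164*t:
r=171, s=1, t=0
r=164, s=0, t=1
q=1: r=7, s=1, t=-1   [171*(1) + 164*(-1) = 7]
q=23: r=3, s=-23, t=24   [171*(-23) + 164*(24) = 3]
q=2: r=1, s=47, t=-49   [171*(47) + 164*(-49) = 1]
q=3: r=0, s=-164, t=171   [171*(-164) + 164*(171) = 0]
GCD = 1 with t = -49, so 164*(-49) ≡ 1 (mod 171)
Inverse = -49 mod 171 = 122
Check: 164 * 122 = 20008 ≡ 1 (mod 171)

164^(-1) ≡ 122 (mod 171)


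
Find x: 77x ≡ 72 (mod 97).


GCD(77, 97) = 1, unique solution
a^(-1) mod 97 = 63
x = 63 * 72 mod 97 = 74

x ≡ 74 (mod 97)


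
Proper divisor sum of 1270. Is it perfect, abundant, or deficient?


Proper divisors: 1, 2, 5, 10, 127, 254, 635
Sum = 1 + 2 + 5 + 10 + 127 + 254 + 635 = 1034
1034 < 1270 → deficient

s(1270) = 1034 (deficient)


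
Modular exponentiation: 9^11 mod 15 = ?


9^1 mod 15 = 9
9^2 mod 15 = 6
9^3 mod 15 = 9
9^4 mod 15 = 6
9^5 mod 15 = 9
9^6 mod 15 = 6
9^7 mod 15 = 9
9^8 mod 15 = 6
9^9 mod 15 = 9
9^10 mod 15 = 6
9^11 mod 15 = 9


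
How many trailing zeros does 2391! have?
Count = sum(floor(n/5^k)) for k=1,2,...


floor(2391/5) = 478
floor(2391/25) = 95
floor(2391/125) = 19
floor(2391/625) = 3
Total = 595

595 trailing zeros


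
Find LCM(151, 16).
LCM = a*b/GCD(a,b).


GCD(151, 16) = 1
LCM = 151*16/1 = 2416/1 = 2416

LCM = 2416


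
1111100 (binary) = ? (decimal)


1111100 (base 2) = 124 (decimal)
124 (decimal) = 124 (base 10)


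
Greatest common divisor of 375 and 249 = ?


375 = 1 * 249 + 126
249 = 1 * 126 + 123
126 = 1 * 123 + 3
123 = 41 * 3 + 0
GCD = 3


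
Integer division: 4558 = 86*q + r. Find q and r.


4558 = 86 * 53 + 0
Check: 4558 + 0 = 4558

q = 53, r = 0


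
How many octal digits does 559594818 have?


559594818 in base 8 = 4126536502
Number of digits = 10

10 digits (base 8)


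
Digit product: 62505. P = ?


6 × 2 × 5 × 0 × 5 = 0


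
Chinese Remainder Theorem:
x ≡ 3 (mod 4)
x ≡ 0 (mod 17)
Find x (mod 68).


M = 4*17 = 68
M1 = M/4 = 17, M2 = M/17 = 4
M1^(-1) mod 4 = 1, M2^(-1) mod 17 = 13
x = 3*17*1 + 0*4*13 = 51
51 mod 68 = 51
Check: 51 mod 4 = 3 ✓, 51 mod 17 = 0 ✓

x ≡ 51 (mod 68)


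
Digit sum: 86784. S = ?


8 + 6 + 7 + 8 + 4 = 33


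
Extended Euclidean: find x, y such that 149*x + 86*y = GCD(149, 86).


Tabular extended Euclidean (each row: r = 149*s + 86*t):
r=149, s=1, t=0
r=86, s=0, t=1
q=1: r=63, s=1, t=-1   [149*(1) + 86*(-1) = 63]
q=1: r=23, s=-1, t=2   [149*(-1) + 86*(2) = 23]
q=2: r=17, s=3, t=-5   [149*(3) + 86*(-5) = 17]
q=1: r=6, s=-4, t=7   [149*(-4) + 86*(7) = 6]
q=2: r=5, s=11, t=-19   [149*(11) + 86*(-19) = 5]
q=1: r=1, s=-15, t=26   [149*(-15) + 86*(26) = 1]
q=5: r=0, s=86, t=-149   [149*(86) + 86*(-149) = 0]
GCD = 1; from the row with r=1: x=-15, y=26
Check: 149*(-15) + 86*(26) = -2235 + 2236 = 1

GCD = 1, x = -15, y = 26


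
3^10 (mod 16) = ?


3^1 mod 16 = 3
3^2 mod 16 = 9
3^3 mod 16 = 11
3^4 mod 16 = 1
3^5 mod 16 = 3
3^6 mod 16 = 9
3^7 mod 16 = 11
3^8 mod 16 = 1
3^9 mod 16 = 3
3^10 mod 16 = 9


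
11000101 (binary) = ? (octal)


11000101 (base 2) = 197 (decimal)
197 (decimal) = 305 (base 8)


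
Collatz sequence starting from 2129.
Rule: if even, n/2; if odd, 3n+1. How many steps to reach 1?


2129 → 6388 → 3194 → 1597 → 4792 → 2396 → 1198 → 599 → 1798 → 899 → 2698 → 1349 → 4048 → 2024 → 1012 → 506 → 253 → 760 → 380 → 190 → 95 → 286 → 143 → 430 → 215 → 646 → 323 → 970 → 485 → 1456 → 728 → 364 → 182 → 91 → 274 → 137 → 412 → 206 → 103 → 310 → 155 → 466 → 233 → 700 → 350 → 175 → 526 → 263 → 790 → 395 → 1186 → 593 → 1780 → 890 → 445 → 1336 → 668 → 334 → 167 → 502 → 251 → 754 → 377 → 1132 → 566 → 283 → 850 → 425 → 1276 → 638 → 319 → 958 → 479 → 1438 → 719 → 2158 → 1079 → 3238 → 1619 → 4858 → 2429 → 7288 → 3644 → 1822 → 911 → 2734 → 1367 → 4102 → 2051 → 6154 → 3077 → 9232 → 4616 → 2308 → 1154 → 577 → 1732 → 866 → 433 → 1300 → 650 → 325 → 976 → 488 → 244 → 122 → 61 → 184 → 92 → 46 → 23 → 70 → 35 → 106 → 53 → 160 → 80 → 40 → 20 → 10 → 5 → 16 → 8 → 4 → 2 → 1
Total steps = 125

125 steps


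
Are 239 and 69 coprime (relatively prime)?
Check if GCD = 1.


Euclidean algorithm:
239 = 3 * 69 + 32
69 = 2 * 32 + 5
32 = 6 * 5 + 2
5 = 2 * 2 + 1
2 = 2 * 1 + 0
GCD(239, 69) = 1

Yes, coprime (GCD = 1)


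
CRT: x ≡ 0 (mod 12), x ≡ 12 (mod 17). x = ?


M = 12*17 = 204
M1 = M/12 = 17, M2 = M/17 = 12
M1^(-1) mod 12 = 5, M2^(-1) mod 17 = 10
x = 0*17*5 + 12*12*10 = 1440
1440 mod 204 = 12
Check: 12 mod 12 = 0 ✓, 12 mod 17 = 12 ✓

x ≡ 12 (mod 204)


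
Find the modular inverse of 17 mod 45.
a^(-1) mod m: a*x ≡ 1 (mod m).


Use the extended Euclidean algorithm on (45, 17); each row r = 45*s + 17*t:
r=45, s=1, t=0
r=17, s=0, t=1
q=2: r=11, s=1, t=-2   [45*(1) + 17*(-2) = 11]
q=1: r=6, s=-1, t=3   [45*(-1) + 17*(3) = 6]
q=1: r=5, s=2, t=-5   [45*(2) + 17*(-5) = 5]
q=1: r=1, s=-3, t=8   [45*(-3) + 17*(8) = 1]
q=5: r=0, s=17, t=-45   [45*(17) + 17*(-45) = 0]
GCD = 1 with t = 8, so 17*(8) ≡ 1 (mod 45)
Inverse = 8 mod 45 = 8
Check: 17 * 8 = 136 ≡ 1 (mod 45)

17^(-1) ≡ 8 (mod 45)


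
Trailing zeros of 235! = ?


floor(235/5) = 47
floor(235/25) = 9
floor(235/125) = 1
Total = 57

57 trailing zeros


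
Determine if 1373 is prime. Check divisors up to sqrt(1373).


Check divisors up to sqrt(1373) = 37.0540
No divisors found.
1373 is prime.

Yes, 1373 is prime


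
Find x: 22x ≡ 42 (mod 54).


GCD(22, 54) = 2 divides 42
Divide: 11x ≡ 21 (mod 27)
x ≡ 24 (mod 27)


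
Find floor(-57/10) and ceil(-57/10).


-57/10 = -5.7000
floor = -6
ceil = -5

floor = -6, ceil = -5


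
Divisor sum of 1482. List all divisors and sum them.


Divisors of 1482: 1, 2, 3, 6, 13, 19, 26, 38, 39, 57, 78, 114, 247, 494, 741, 1482
Sum = 1 + 2 + 3 + 6 + 13 + 19 + 26 + 38 + 39 + 57 + 78 + 114 + 247 + 494 + 741 + 1482 = 3360

σ(1482) = 3360


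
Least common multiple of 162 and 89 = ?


GCD(162, 89) = 1
LCM = 162*89/1 = 14418/1 = 14418

LCM = 14418


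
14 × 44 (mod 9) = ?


14 × 44 = 616
616 mod 9 = 4


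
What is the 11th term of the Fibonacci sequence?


Sequence: 1, 1, 2, 3, 5, 8, 13, 21, 34, 55, 89
F(11) = 89


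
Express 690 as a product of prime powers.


690 / 2 = 345
345 / 3 = 115
115 / 5 = 23
23 / 23 = 1
690 = 2 × 3 × 5 × 23


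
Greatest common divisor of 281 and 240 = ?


281 = 1 * 240 + 41
240 = 5 * 41 + 35
41 = 1 * 35 + 6
35 = 5 * 6 + 5
6 = 1 * 5 + 1
5 = 5 * 1 + 0
GCD = 1


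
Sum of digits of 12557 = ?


1 + 2 + 5 + 5 + 7 = 20


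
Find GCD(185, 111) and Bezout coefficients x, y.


Tabular extended Euclidean (each row: r = 185*s + 111*t):
r=185, s=1, t=0
r=111, s=0, t=1
q=1: r=74, s=1, t=-1   [185*(1) + 111*(-1) = 74]
q=1: r=37, s=-1, t=2   [185*(-1) + 111*(2) = 37]
q=2: r=0, s=3, t=-5   [185*(3) + 111*(-5) = 0]
GCD = 37; from the row with r=37: x=-1, y=2
Check: 185*(-1) + 111*(2) = -185 + 222 = 37

GCD = 37, x = -1, y = 2


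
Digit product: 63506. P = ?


6 × 3 × 5 × 0 × 6 = 0


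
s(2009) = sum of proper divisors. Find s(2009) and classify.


Proper divisors: 1, 7, 41, 49, 287
Sum = 1 + 7 + 41 + 49 + 287 = 385
385 < 2009 → deficient

s(2009) = 385 (deficient)


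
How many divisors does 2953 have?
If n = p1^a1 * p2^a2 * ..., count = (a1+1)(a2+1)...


2953 = 2953^1
d(2953) = (1+1) = 2

2 divisors


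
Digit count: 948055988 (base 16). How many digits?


948055988 in base 16 = 38822FB4
Number of digits = 8

8 digits (base 16)


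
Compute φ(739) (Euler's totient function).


739 = 739
Prime factors: 739
φ(739) = 739 × (1-1/739)
= 739 × 738/739 = 738

φ(739) = 738


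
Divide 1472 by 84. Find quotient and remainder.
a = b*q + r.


1472 = 84 * 17 + 44
Check: 1428 + 44 = 1472

q = 17, r = 44


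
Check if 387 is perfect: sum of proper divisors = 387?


Proper divisors of 387: 1, 3, 9, 43, 129
Sum = 1 + 3 + 9 + 43 + 129 = 185

No, 387 is not perfect (185 ≠ 387)


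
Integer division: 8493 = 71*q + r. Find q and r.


8493 = 71 * 119 + 44
Check: 8449 + 44 = 8493

q = 119, r = 44


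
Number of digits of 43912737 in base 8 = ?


43912737 in base 8 = 247407041
Number of digits = 9

9 digits (base 8)


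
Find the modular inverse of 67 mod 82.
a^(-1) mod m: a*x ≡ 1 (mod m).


Use the extended Euclidean algorithm on (82, 67); each row r = 82*s + 67*t:
r=82, s=1, t=0
r=67, s=0, t=1
q=1: r=15, s=1, t=-1   [82*(1) + 67*(-1) = 15]
q=4: r=7, s=-4, t=5   [82*(-4) + 67*(5) = 7]
q=2: r=1, s=9, t=-11   [82*(9) + 67*(-11) = 1]
q=7: r=0, s=-67, t=82   [82*(-67) + 67*(82) = 0]
GCD = 1 with t = -11, so 67*(-11) ≡ 1 (mod 82)
Inverse = -11 mod 82 = 71
Check: 67 * 71 = 4757 ≡ 1 (mod 82)

67^(-1) ≡ 71 (mod 82)


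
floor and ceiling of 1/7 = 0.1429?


1/7 = 0.1429
floor = 0
ceil = 1

floor = 0, ceil = 1


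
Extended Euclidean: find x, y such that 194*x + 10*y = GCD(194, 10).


Tabular extended Euclidean (each row: r = 194*s + 10*t):
r=194, s=1, t=0
r=10, s=0, t=1
q=19: r=4, s=1, t=-19   [194*(1) + 10*(-19) = 4]
q=2: r=2, s=-2, t=39   [194*(-2) + 10*(39) = 2]
q=2: r=0, s=5, t=-97   [194*(5) + 10*(-97) = 0]
GCD = 2; from the row with r=2: x=-2, y=39
Check: 194*(-2) + 10*(39) = -388 + 390 = 2

GCD = 2, x = -2, y = 39


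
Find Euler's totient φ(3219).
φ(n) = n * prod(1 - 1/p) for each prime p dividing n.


3219 = 3 × 29 × 37
Prime factors: 3, 29, 37
φ(3219) = 3219 × (1-1/3) × (1-1/29) × (1-1/37)
= 3219 × 2/3 × 28/29 × 36/37 = 2016

φ(3219) = 2016


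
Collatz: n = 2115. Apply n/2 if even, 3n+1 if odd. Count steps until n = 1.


2115 → 6346 → 3173 → 9520 → 4760 → 2380 → 1190 → 595 → 1786 → 893 → 2680 → 1340 → 670 → 335 → 1006 → 503 → 1510 → 755 → 2266 → 1133 → 3400 → 1700 → 850 → 425 → 1276 → 638 → 319 → 958 → 479 → 1438 → 719 → 2158 → 1079 → 3238 → 1619 → 4858 → 2429 → 7288 → 3644 → 1822 → 911 → 2734 → 1367 → 4102 → 2051 → 6154 → 3077 → 9232 → 4616 → 2308 → 1154 → 577 → 1732 → 866 → 433 → 1300 → 650 → 325 → 976 → 488 → 244 → 122 → 61 → 184 → 92 → 46 → 23 → 70 → 35 → 106 → 53 → 160 → 80 → 40 → 20 → 10 → 5 → 16 → 8 → 4 → 2 → 1
Total steps = 81

81 steps


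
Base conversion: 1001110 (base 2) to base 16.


1001110 (base 2) = 78 (decimal)
78 (decimal) = 4E (base 16)


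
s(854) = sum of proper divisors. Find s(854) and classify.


Proper divisors: 1, 2, 7, 14, 61, 122, 427
Sum = 1 + 2 + 7 + 14 + 61 + 122 + 427 = 634
634 < 854 → deficient

s(854) = 634 (deficient)


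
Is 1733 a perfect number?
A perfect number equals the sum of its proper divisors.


Proper divisors of 1733: 1
Sum = 1 = 1

No, 1733 is not perfect (1 ≠ 1733)


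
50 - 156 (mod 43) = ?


50 - 156 = -106
-106 mod 43 = 23


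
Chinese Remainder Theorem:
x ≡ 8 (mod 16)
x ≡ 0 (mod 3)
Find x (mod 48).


M = 16*3 = 48
M1 = M/16 = 3, M2 = M/3 = 16
M1^(-1) mod 16 = 11, M2^(-1) mod 3 = 1
x = 8*3*11 + 0*16*1 = 264
264 mod 48 = 24
Check: 24 mod 16 = 8 ✓, 24 mod 3 = 0 ✓

x ≡ 24 (mod 48)


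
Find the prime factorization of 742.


742 / 2 = 371
371 / 7 = 53
53 / 53 = 1
742 = 2 × 7 × 53


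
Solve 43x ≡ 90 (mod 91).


GCD(43, 91) = 1, unique solution
a^(-1) mod 91 = 36
x = 36 * 90 mod 91 = 55

x ≡ 55 (mod 91)


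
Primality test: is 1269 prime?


1269 / 3 = 423 (exact division)
1269 is NOT prime.

No, 1269 is not prime


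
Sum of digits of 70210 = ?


7 + 0 + 2 + 1 + 0 = 10


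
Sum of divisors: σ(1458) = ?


Divisors of 1458: 1, 2, 3, 6, 9, 18, 27, 54, 81, 162, 243, 486, 729, 1458
Sum = 1 + 2 + 3 + 6 + 9 + 18 + 27 + 54 + 81 + 162 + 243 + 486 + 729 + 1458 = 3279

σ(1458) = 3279


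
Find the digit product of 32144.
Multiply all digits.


3 × 2 × 1 × 4 × 4 = 96


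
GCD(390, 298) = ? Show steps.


390 = 1 * 298 + 92
298 = 3 * 92 + 22
92 = 4 * 22 + 4
22 = 5 * 4 + 2
4 = 2 * 2 + 0
GCD = 2


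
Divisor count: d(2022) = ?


2022 = 2^1 × 3^1 × 337^1
d(2022) = (1+1) × (1+1) × (1+1) = 8

8 divisors


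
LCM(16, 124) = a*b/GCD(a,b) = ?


GCD(16, 124) = 4
LCM = 16*124/4 = 1984/4 = 496

LCM = 496


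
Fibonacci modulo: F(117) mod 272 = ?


F(k) mod 272 for k=1..117:
1, 1, 2, 3, 5, 8, 13, 21, 34, 55, 89, 144, 233, 105, 66, 171, 237, 136, 101, 237, 66, 31, 97, 128, 225, 81, 34, 115, 149, 264, 141, 133, 2, 135, 137, 0, 137, 137, 2, 139, 141, 8, 149, 157, 34, 191, 225, 144, 97, 241, 66, 35, 101, 136, 237, 101, 66, 167, 233, 128, 89, 217, 34, 251, 13, 264, 5, 269, 2, 271, 1, 0, 1, 1, 2, 3, 5, 8, 13, 21, 34, 55, 89, 144, 233, 105, 66, 171, 237, 136, 101, 237, 66, 31, 97, 128, 225, 81, 34, 115, 149, 264, 141, 133, 2, 135, 137, 0, 137, 137, 2, 139, 141, 8, 149, 157, 34
F(117) mod 272 = 34


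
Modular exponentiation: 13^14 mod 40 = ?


13^1 mod 40 = 13
13^2 mod 40 = 9
13^3 mod 40 = 37
13^4 mod 40 = 1
13^5 mod 40 = 13
13^6 mod 40 = 9
13^7 mod 40 = 37
13^8 mod 40 = 1
13^9 mod 40 = 13
13^10 mod 40 = 9
13^11 mod 40 = 37
13^12 mod 40 = 1
13^13 mod 40 = 13
13^14 mod 40 = 9


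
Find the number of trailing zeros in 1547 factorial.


floor(1547/5) = 309
floor(1547/25) = 61
floor(1547/125) = 12
floor(1547/625) = 2
Total = 384

384 trailing zeros


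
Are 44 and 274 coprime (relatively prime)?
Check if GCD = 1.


Euclidean algorithm:
274 = 6 * 44 + 10
44 = 4 * 10 + 4
10 = 2 * 4 + 2
4 = 2 * 2 + 0
GCD(44, 274) = 2

No, not coprime (GCD = 2)


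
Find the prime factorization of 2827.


2827 / 11 = 257
257 / 257 = 1
2827 = 11 × 257


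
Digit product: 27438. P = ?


2 × 7 × 4 × 3 × 8 = 1344


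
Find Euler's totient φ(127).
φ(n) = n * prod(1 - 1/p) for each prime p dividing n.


127 = 127
Prime factors: 127
φ(127) = 127 × (1-1/127)
= 127 × 126/127 = 126

φ(127) = 126


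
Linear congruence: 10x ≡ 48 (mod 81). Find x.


GCD(10, 81) = 1, unique solution
a^(-1) mod 81 = 73
x = 73 * 48 mod 81 = 21

x ≡ 21 (mod 81)


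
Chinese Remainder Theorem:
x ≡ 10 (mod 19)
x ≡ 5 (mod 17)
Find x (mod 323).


M = 19*17 = 323
M1 = M/19 = 17, M2 = M/17 = 19
M1^(-1) mod 19 = 9, M2^(-1) mod 17 = 9
x = 10*17*9 + 5*19*9 = 2385
2385 mod 323 = 124
Check: 124 mod 19 = 10 ✓, 124 mod 17 = 5 ✓

x ≡ 124 (mod 323)


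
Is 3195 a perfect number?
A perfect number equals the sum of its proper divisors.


Proper divisors of 3195: 1, 3, 5, 9, 15, 45, 71, 213, 355, 639, 1065
Sum = 1 + 3 + 5 + 9 + 15 + 45 + 71 + 213 + 355 + 639 + 1065 = 2421

No, 3195 is not perfect (2421 ≠ 3195)


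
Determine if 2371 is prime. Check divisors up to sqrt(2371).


Check divisors up to sqrt(2371) = 48.6929
No divisors found.
2371 is prime.

Yes, 2371 is prime


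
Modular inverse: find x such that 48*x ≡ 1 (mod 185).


Use the extended Euclidean algorithm on (185, 48); each row r = 185*s + 48*t:
r=185, s=1, t=0
r=48, s=0, t=1
q=3: r=41, s=1, t=-3   [185*(1) + 48*(-3) = 41]
q=1: r=7, s=-1, t=4   [185*(-1) + 48*(4) = 7]
q=5: r=6, s=6, t=-23   [185*(6) + 48*(-23) = 6]
q=1: r=1, s=-7, t=27   [185*(-7) + 48*(27) = 1]
q=6: r=0, s=48, t=-185   [185*(48) + 48*(-185) = 0]
GCD = 1 with t = 27, so 48*(27) ≡ 1 (mod 185)
Inverse = 27 mod 185 = 27
Check: 48 * 27 = 1296 ≡ 1 (mod 185)

48^(-1) ≡ 27 (mod 185)


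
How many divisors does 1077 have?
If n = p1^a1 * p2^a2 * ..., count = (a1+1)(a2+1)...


1077 = 3^1 × 359^1
d(1077) = (1+1) × (1+1) = 4

4 divisors


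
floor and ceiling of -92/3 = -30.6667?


-92/3 = -30.6667
floor = -31
ceil = -30

floor = -31, ceil = -30


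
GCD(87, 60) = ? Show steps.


87 = 1 * 60 + 27
60 = 2 * 27 + 6
27 = 4 * 6 + 3
6 = 2 * 3 + 0
GCD = 3


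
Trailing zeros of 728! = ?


floor(728/5) = 145
floor(728/25) = 29
floor(728/125) = 5
floor(728/625) = 1
Total = 180

180 trailing zeros


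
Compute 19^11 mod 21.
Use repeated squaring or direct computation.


19^1 mod 21 = 19
19^2 mod 21 = 4
19^3 mod 21 = 13
19^4 mod 21 = 16
19^5 mod 21 = 10
19^6 mod 21 = 1
19^7 mod 21 = 19
19^8 mod 21 = 4
19^9 mod 21 = 13
19^10 mod 21 = 16
19^11 mod 21 = 10


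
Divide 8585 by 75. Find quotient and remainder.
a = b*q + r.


8585 = 75 * 114 + 35
Check: 8550 + 35 = 8585

q = 114, r = 35


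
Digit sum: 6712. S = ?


6 + 7 + 1 + 2 = 16


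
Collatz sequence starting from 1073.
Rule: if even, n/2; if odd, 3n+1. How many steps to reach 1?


1073 → 3220 → 1610 → 805 → 2416 → 1208 → 604 → 302 → 151 → 454 → 227 → 682 → 341 → 1024 → 512 → 256 → 128 → 64 → 32 → 16 → 8 → 4 → 2 → 1
Total steps = 23

23 steps


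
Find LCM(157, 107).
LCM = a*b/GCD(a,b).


GCD(157, 107) = 1
LCM = 157*107/1 = 16799/1 = 16799

LCM = 16799


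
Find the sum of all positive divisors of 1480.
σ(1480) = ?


Divisors of 1480: 1, 2, 4, 5, 8, 10, 20, 37, 40, 74, 148, 185, 296, 370, 740, 1480
Sum = 1 + 2 + 4 + 5 + 8 + 10 + 20 + 37 + 40 + 74 + 148 + 185 + 296 + 370 + 740 + 1480 = 3420

σ(1480) = 3420


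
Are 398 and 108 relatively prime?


Euclidean algorithm:
398 = 3 * 108 + 74
108 = 1 * 74 + 34
74 = 2 * 34 + 6
34 = 5 * 6 + 4
6 = 1 * 4 + 2
4 = 2 * 2 + 0
GCD(398, 108) = 2

No, not coprime (GCD = 2)


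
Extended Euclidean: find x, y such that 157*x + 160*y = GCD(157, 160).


Tabular extended Euclidean (each row: r = 157*s + 160*t):
r=157, s=1, t=0
r=160, s=0, t=1
q=0: r=157, s=1, t=0   [157*(1) + 160*(0) = 157]
q=1: r=3, s=-1, t=1   [157*(-1) + 160*(1) = 3]
q=52: r=1, s=53, t=-52   [157*(53) + 160*(-52) = 1]
q=3: r=0, s=-160, t=157   [157*(-160) + 160*(157) = 0]
GCD = 1; from the row with r=1: x=53, y=-52
Check: 157*(53) + 160*(-52) = 8321 - 8320 = 1

GCD = 1, x = 53, y = -52


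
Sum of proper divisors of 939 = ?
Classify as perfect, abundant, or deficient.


Proper divisors: 1, 3, 313
Sum = 1 + 3 + 313 = 317
317 < 939 → deficient

s(939) = 317 (deficient)


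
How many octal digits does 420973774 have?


420973774 in base 8 = 3105706316
Number of digits = 10

10 digits (base 8)


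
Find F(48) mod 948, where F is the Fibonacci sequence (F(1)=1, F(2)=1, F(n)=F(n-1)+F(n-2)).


F(k) mod 948 for k=1..48:
1, 1, 2, 3, 5, 8, 13, 21, 34, 55, 89, 144, 233, 377, 610, 39, 649, 688, 389, 129, 518, 647, 217, 864, 133, 49, 182, 231, 413, 644, 109, 753, 862, 667, 581, 300, 881, 233, 166, 399, 565, 16, 581, 597, 230, 827, 109, 936
F(48) mod 948 = 936


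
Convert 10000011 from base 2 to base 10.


10000011 (base 2) = 131 (decimal)
131 (decimal) = 131 (base 10)


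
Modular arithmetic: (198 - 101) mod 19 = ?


198 - 101 = 97
97 mod 19 = 2


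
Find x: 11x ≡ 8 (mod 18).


GCD(11, 18) = 1, unique solution
a^(-1) mod 18 = 5
x = 5 * 8 mod 18 = 4

x ≡ 4 (mod 18)


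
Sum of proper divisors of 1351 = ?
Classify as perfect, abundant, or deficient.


Proper divisors: 1, 7, 193
Sum = 1 + 7 + 193 = 201
201 < 1351 → deficient

s(1351) = 201 (deficient)


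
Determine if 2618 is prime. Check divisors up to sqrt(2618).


2618 / 2 = 1309 (exact division)
2618 is NOT prime.

No, 2618 is not prime


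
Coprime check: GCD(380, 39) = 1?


Euclidean algorithm:
380 = 9 * 39 + 29
39 = 1 * 29 + 10
29 = 2 * 10 + 9
10 = 1 * 9 + 1
9 = 9 * 1 + 0
GCD(380, 39) = 1

Yes, coprime (GCD = 1)


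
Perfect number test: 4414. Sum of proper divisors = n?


Proper divisors of 4414: 1, 2, 2207
Sum = 1 + 2 + 2207 = 2210

No, 4414 is not perfect (2210 ≠ 4414)


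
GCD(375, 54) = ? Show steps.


375 = 6 * 54 + 51
54 = 1 * 51 + 3
51 = 17 * 3 + 0
GCD = 3


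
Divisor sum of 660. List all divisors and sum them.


Divisors of 660: 1, 2, 3, 4, 5, 6, 10, 11, 12, 15, 20, 22, 30, 33, 44, 55, 60, 66, 110, 132, 165, 220, 330, 660
Sum = 1 + 2 + 3 + 4 + 5 + 6 + 10 + 11 + 12 + 15 + 20 + 22 + 30 + 33 + 44 + 55 + 60 + 66 + 110 + 132 + 165 + 220 + 330 + 660 = 2016

σ(660) = 2016


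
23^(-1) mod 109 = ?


Use the extended Euclidean algorithm on (109, 23); each row r = 109*s + 23*t:
r=109, s=1, t=0
r=23, s=0, t=1
q=4: r=17, s=1, t=-4   [109*(1) + 23*(-4) = 17]
q=1: r=6, s=-1, t=5   [109*(-1) + 23*(5) = 6]
q=2: r=5, s=3, t=-14   [109*(3) + 23*(-14) = 5]
q=1: r=1, s=-4, t=19   [109*(-4) + 23*(19) = 1]
q=5: r=0, s=23, t=-109   [109*(23) + 23*(-109) = 0]
GCD = 1 with t = 19, so 23*(19) ≡ 1 (mod 109)
Inverse = 19 mod 109 = 19
Check: 23 * 19 = 437 ≡ 1 (mod 109)

23^(-1) ≡ 19 (mod 109)


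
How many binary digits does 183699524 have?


183699524 in base 2 = 1010111100110000100001000100
Number of digits = 28

28 digits (base 2)


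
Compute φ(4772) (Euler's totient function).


4772 = 2^2 × 1193
Prime factors: 2, 1193
φ(4772) = 4772 × (1-1/2) × (1-1/1193)
= 4772 × 1/2 × 1192/1193 = 2384

φ(4772) = 2384


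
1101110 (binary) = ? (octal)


1101110 (base 2) = 110 (decimal)
110 (decimal) = 156 (base 8)


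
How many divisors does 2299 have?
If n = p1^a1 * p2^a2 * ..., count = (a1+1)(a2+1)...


2299 = 11^2 × 19^1
d(2299) = (2+1) × (1+1) = 6

6 divisors


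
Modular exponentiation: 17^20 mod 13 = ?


17^1 mod 13 = 4
17^2 mod 13 = 3
17^3 mod 13 = 12
17^4 mod 13 = 9
17^5 mod 13 = 10
17^6 mod 13 = 1
17^7 mod 13 = 4
17^8 mod 13 = 3
17^9 mod 13 = 12
17^10 mod 13 = 9
17^11 mod 13 = 10
17^12 mod 13 = 1
17^13 mod 13 = 4
17^14 mod 13 = 3
17^15 mod 13 = 12
17^16 mod 13 = 9
17^17 mod 13 = 10
17^18 mod 13 = 1
17^19 mod 13 = 4
17^20 mod 13 = 3


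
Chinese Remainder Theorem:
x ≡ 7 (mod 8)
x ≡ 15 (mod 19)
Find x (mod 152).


M = 8*19 = 152
M1 = M/8 = 19, M2 = M/19 = 8
M1^(-1) mod 8 = 3, M2^(-1) mod 19 = 12
x = 7*19*3 + 15*8*12 = 1839
1839 mod 152 = 15
Check: 15 mod 8 = 7 ✓, 15 mod 19 = 15 ✓

x ≡ 15 (mod 152)


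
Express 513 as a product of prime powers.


513 / 3 = 171
171 / 3 = 57
57 / 3 = 19
19 / 19 = 1
513 = 3^3 × 19


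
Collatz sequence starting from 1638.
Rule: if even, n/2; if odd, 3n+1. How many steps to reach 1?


1638 → 819 → 2458 → 1229 → 3688 → 1844 → 922 → 461 → 1384 → 692 → 346 → 173 → 520 → 260 → 130 → 65 → 196 → 98 → 49 → 148 → 74 → 37 → 112 → 56 → 28 → 14 → 7 → 22 → 11 → 34 → 17 → 52 → 26 → 13 → 40 → 20 → 10 → 5 → 16 → 8 → 4 → 2 → 1
Total steps = 42

42 steps


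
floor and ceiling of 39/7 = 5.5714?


39/7 = 5.5714
floor = 5
ceil = 6

floor = 5, ceil = 6


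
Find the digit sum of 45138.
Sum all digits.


4 + 5 + 1 + 3 + 8 = 21


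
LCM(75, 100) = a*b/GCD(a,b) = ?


GCD(75, 100) = 25
LCM = 75*100/25 = 7500/25 = 300

LCM = 300


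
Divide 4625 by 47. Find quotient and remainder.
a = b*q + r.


4625 = 47 * 98 + 19
Check: 4606 + 19 = 4625

q = 98, r = 19


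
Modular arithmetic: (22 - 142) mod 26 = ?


22 - 142 = -120
-120 mod 26 = 10


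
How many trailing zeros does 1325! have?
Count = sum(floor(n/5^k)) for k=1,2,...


floor(1325/5) = 265
floor(1325/25) = 53
floor(1325/125) = 10
floor(1325/625) = 2
Total = 330

330 trailing zeros


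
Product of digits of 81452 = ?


8 × 1 × 4 × 5 × 2 = 320


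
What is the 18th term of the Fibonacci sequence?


Sequence: 1, 1, 2, 3, 5, 8, 13, 21, 34, 55, 89, 144, 233, 377, 610, 987, 1597, 2584
F(18) = 2584


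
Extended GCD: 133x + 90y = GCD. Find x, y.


Tabular extended Euclidean (each row: r = 133*s + 90*t):
r=133, s=1, t=0
r=90, s=0, t=1
q=1: r=43, s=1, t=-1   [133*(1) + 90*(-1) = 43]
q=2: r=4, s=-2, t=3   [133*(-2) + 90*(3) = 4]
q=10: r=3, s=21, t=-31   [133*(21) + 90*(-31) = 3]
q=1: r=1, s=-23, t=34   [133*(-23) + 90*(34) = 1]
q=3: r=0, s=90, t=-133   [133*(90) + 90*(-133) = 0]
GCD = 1; from the row with r=1: x=-23, y=34
Check: 133*(-23) + 90*(34) = -3059 + 3060 = 1

GCD = 1, x = -23, y = 34


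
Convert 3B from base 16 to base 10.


3B (base 16) = 59 (decimal)
59 (decimal) = 59 (base 10)


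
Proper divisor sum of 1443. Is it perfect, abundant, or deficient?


Proper divisors: 1, 3, 13, 37, 39, 111, 481
Sum = 1 + 3 + 13 + 37 + 39 + 111 + 481 = 685
685 < 1443 → deficient

s(1443) = 685 (deficient)


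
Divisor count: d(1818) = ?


1818 = 2^1 × 3^2 × 101^1
d(1818) = (1+1) × (2+1) × (1+1) = 12

12 divisors


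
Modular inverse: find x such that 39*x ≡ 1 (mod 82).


Use the extended Euclidean algorithm on (82, 39); each row r = 82*s + 39*t:
r=82, s=1, t=0
r=39, s=0, t=1
q=2: r=4, s=1, t=-2   [82*(1) + 39*(-2) = 4]
q=9: r=3, s=-9, t=19   [82*(-9) + 39*(19) = 3]
q=1: r=1, s=10, t=-21   [82*(10) + 39*(-21) = 1]
q=3: r=0, s=-39, t=82   [82*(-39) + 39*(82) = 0]
GCD = 1 with t = -21, so 39*(-21) ≡ 1 (mod 82)
Inverse = -21 mod 82 = 61
Check: 39 * 61 = 2379 ≡ 1 (mod 82)

39^(-1) ≡ 61 (mod 82)


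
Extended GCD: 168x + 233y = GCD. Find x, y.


Tabular extended Euclidean (each row: r = 168*s + 233*t):
r=168, s=1, t=0
r=233, s=0, t=1
q=0: r=168, s=1, t=0   [168*(1) + 233*(0) = 168]
q=1: r=65, s=-1, t=1   [168*(-1) + 233*(1) = 65]
q=2: r=38, s=3, t=-2   [168*(3) + 233*(-2) = 38]
q=1: r=27, s=-4, t=3   [168*(-4) + 233*(3) = 27]
q=1: r=11, s=7, t=-5   [168*(7) + 233*(-5) = 11]
q=2: r=5, s=-18, t=13   [168*(-18) + 233*(13) = 5]
q=2: r=1, s=43, t=-31   [168*(43) + 233*(-31) = 1]
q=5: r=0, s=-233, t=168   [168*(-233) + 233*(168) = 0]
GCD = 1; from the row with r=1: x=43, y=-31
Check: 168*(43) + 233*(-31) = 7224 - 7223 = 1

GCD = 1, x = 43, y = -31


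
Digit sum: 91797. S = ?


9 + 1 + 7 + 9 + 7 = 33


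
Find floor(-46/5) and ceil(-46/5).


-46/5 = -9.2000
floor = -10
ceil = -9

floor = -10, ceil = -9


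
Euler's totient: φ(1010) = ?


1010 = 2 × 5 × 101
Prime factors: 2, 5, 101
φ(1010) = 1010 × (1-1/2) × (1-1/5) × (1-1/101)
= 1010 × 1/2 × 4/5 × 100/101 = 400

φ(1010) = 400


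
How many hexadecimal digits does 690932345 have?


690932345 in base 16 = 292ECA79
Number of digits = 8

8 digits (base 16)


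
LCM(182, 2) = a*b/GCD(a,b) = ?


GCD(182, 2) = 2
LCM = 182*2/2 = 364/2 = 182

LCM = 182


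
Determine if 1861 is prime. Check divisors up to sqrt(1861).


Check divisors up to sqrt(1861) = 43.1393
No divisors found.
1861 is prime.

Yes, 1861 is prime


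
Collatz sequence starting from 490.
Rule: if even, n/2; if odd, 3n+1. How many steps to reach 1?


490 → 245 → 736 → 368 → 184 → 92 → 46 → 23 → 70 → 35 → 106 → 53 → 160 → 80 → 40 → 20 → 10 → 5 → 16 → 8 → 4 → 2 → 1
Total steps = 22

22 steps


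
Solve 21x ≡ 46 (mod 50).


GCD(21, 50) = 1, unique solution
a^(-1) mod 50 = 31
x = 31 * 46 mod 50 = 26

x ≡ 26 (mod 50)


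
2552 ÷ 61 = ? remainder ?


2552 = 61 * 41 + 51
Check: 2501 + 51 = 2552

q = 41, r = 51


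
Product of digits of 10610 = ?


1 × 0 × 6 × 1 × 0 = 0


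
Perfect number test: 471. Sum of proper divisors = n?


Proper divisors of 471: 1, 3, 157
Sum = 1 + 3 + 157 = 161

No, 471 is not perfect (161 ≠ 471)


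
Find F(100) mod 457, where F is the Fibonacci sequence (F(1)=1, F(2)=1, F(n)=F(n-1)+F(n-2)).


F(k) mod 457 for k=1..100:
1, 1, 2, 3, 5, 8, 13, 21, 34, 55, 89, 144, 233, 377, 153, 73, 226, 299, 68, 367, 435, 345, 323, 211, 77, 288, 365, 196, 104, 300, 404, 247, 194, 441, 178, 162, 340, 45, 385, 430, 358, 331, 232, 106, 338, 444, 325, 312, 180, 35, 215, 250, 8, 258, 266, 67, 333, 400, 276, 219, 38, 257, 295, 95, 390, 28, 418, 446, 407, 396, 346, 285, 174, 2, 176, 178, 354, 75, 429, 47, 19, 66, 85, 151, 236, 387, 166, 96, 262, 358, 163, 64, 227, 291, 61, 352, 413, 308, 264, 115
F(100) mod 457 = 115


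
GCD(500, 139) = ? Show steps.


500 = 3 * 139 + 83
139 = 1 * 83 + 56
83 = 1 * 56 + 27
56 = 2 * 27 + 2
27 = 13 * 2 + 1
2 = 2 * 1 + 0
GCD = 1


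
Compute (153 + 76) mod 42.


153 + 76 = 229
229 mod 42 = 19


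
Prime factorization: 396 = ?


396 / 2 = 198
198 / 2 = 99
99 / 3 = 33
33 / 3 = 11
11 / 11 = 1
396 = 2^2 × 3^2 × 11


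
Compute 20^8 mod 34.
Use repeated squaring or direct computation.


20^1 mod 34 = 20
20^2 mod 34 = 26
20^3 mod 34 = 10
20^4 mod 34 = 30
20^5 mod 34 = 22
20^6 mod 34 = 32
20^7 mod 34 = 28
20^8 mod 34 = 16


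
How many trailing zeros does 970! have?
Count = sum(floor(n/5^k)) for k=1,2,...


floor(970/5) = 194
floor(970/25) = 38
floor(970/125) = 7
floor(970/625) = 1
Total = 240

240 trailing zeros


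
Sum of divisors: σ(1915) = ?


Divisors of 1915: 1, 5, 383, 1915
Sum = 1 + 5 + 383 + 1915 = 2304

σ(1915) = 2304


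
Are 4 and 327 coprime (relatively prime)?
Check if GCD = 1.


Euclidean algorithm:
327 = 81 * 4 + 3
4 = 1 * 3 + 1
3 = 3 * 1 + 0
GCD(4, 327) = 1

Yes, coprime (GCD = 1)


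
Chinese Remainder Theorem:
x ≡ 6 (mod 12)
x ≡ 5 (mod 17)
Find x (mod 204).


M = 12*17 = 204
M1 = M/12 = 17, M2 = M/17 = 12
M1^(-1) mod 12 = 5, M2^(-1) mod 17 = 10
x = 6*17*5 + 5*12*10 = 1110
1110 mod 204 = 90
Check: 90 mod 12 = 6 ✓, 90 mod 17 = 5 ✓

x ≡ 90 (mod 204)


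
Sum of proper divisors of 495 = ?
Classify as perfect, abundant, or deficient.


Proper divisors: 1, 3, 5, 9, 11, 15, 33, 45, 55, 99, 165
Sum = 1 + 3 + 5 + 9 + 11 + 15 + 33 + 45 + 55 + 99 + 165 = 441
441 < 495 → deficient

s(495) = 441 (deficient)


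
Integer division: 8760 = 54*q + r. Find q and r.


8760 = 54 * 162 + 12
Check: 8748 + 12 = 8760

q = 162, r = 12


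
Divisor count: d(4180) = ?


4180 = 2^2 × 5^1 × 11^1 × 19^1
d(4180) = (2+1) × (1+1) × (1+1) × (1+1) = 24

24 divisors


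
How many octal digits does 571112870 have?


571112870 in base 8 = 4202476646
Number of digits = 10

10 digits (base 8)


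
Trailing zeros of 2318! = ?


floor(2318/5) = 463
floor(2318/25) = 92
floor(2318/125) = 18
floor(2318/625) = 3
Total = 576

576 trailing zeros


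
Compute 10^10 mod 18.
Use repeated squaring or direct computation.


10^1 mod 18 = 10
10^2 mod 18 = 10
10^3 mod 18 = 10
10^4 mod 18 = 10
10^5 mod 18 = 10
10^6 mod 18 = 10
10^7 mod 18 = 10
10^8 mod 18 = 10
10^9 mod 18 = 10
10^10 mod 18 = 10


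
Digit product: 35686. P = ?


3 × 5 × 6 × 8 × 6 = 4320


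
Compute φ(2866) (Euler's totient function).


2866 = 2 × 1433
Prime factors: 2, 1433
φ(2866) = 2866 × (1-1/2) × (1-1/1433)
= 2866 × 1/2 × 1432/1433 = 1432

φ(2866) = 1432


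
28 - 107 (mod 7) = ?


28 - 107 = -79
-79 mod 7 = 5


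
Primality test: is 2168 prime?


2168 / 2 = 1084 (exact division)
2168 is NOT prime.

No, 2168 is not prime


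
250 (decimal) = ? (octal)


250 (base 10) = 250 (decimal)
250 (decimal) = 372 (base 8)


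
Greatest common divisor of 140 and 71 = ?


140 = 1 * 71 + 69
71 = 1 * 69 + 2
69 = 34 * 2 + 1
2 = 2 * 1 + 0
GCD = 1


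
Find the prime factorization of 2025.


2025 / 3 = 675
675 / 3 = 225
225 / 3 = 75
75 / 3 = 25
25 / 5 = 5
5 / 5 = 1
2025 = 3^4 × 5^2
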